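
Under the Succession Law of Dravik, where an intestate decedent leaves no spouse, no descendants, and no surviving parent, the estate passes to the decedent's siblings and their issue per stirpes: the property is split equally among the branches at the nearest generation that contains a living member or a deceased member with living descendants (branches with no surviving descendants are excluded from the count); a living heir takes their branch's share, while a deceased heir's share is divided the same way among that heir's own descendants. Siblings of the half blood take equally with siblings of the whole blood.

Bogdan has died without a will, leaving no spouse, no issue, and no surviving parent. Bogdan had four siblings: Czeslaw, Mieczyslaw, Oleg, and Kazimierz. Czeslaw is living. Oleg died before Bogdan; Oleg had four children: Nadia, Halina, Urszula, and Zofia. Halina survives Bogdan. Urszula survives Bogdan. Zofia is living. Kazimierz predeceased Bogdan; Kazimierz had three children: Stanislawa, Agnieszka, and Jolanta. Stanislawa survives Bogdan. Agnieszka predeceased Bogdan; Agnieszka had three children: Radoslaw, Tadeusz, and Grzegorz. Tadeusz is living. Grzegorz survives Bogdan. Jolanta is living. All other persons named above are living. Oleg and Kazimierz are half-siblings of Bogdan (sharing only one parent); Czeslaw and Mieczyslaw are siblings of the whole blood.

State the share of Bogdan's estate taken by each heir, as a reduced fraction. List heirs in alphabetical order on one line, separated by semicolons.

Czeslaw 1/4; Grzegorz 1/36; Halina 1/16; Jolanta 1/12; Mieczyslaw 1/4; Nadia 1/16; Radoslaw 1/36; Stanislawa 1/12; Tadeusz 1/36; Urszula 1/16; Zofia 1/16

No spouse, descendants, or parent survives, so the estate passes to Bogdan's siblings per stirpes.
Half-blood and whole-blood siblings take equally under the stated rule.
The estate is divided into 4 equal shares of 1/4 among Czeslaw, Mieczyslaw, Oleg, Kazimierz.
Czeslaw is living and takes 1/4.
Mieczyslaw is living and takes 1/4.
Oleg predeceased; the 1/4 allotted to Oleg's branch passes to Oleg's issue by representation.
The 1/4 is divided into 4 equal shares of 1/16 among Nadia, Halina, Urszula, Zofia.
Nadia is living and takes 1/16.
Halina is living and takes 1/16.
Urszula is living and takes 1/16.
Zofia is living and takes 1/16.
Kazimierz predeceased; the 1/4 allotted to Kazimierz's branch passes to Kazimierz's issue by representation.
The 1/4 is divided into 3 equal shares of 1/12 among Stanislawa, Agnieszka, Jolanta.
Stanislawa is living and takes 1/12.
Agnieszka predeceased; the 1/12 allotted to Agnieszka's branch passes to Agnieszka's issue by representation.
The 1/12 is divided into 3 equal shares of 1/36 among Radoslaw, Tadeusz, Grzegorz.
Radoslaw is living and takes 1/36.
Tadeusz is living and takes 1/36.
Grzegorz is living and takes 1/36.
Jolanta is living and takes 1/12.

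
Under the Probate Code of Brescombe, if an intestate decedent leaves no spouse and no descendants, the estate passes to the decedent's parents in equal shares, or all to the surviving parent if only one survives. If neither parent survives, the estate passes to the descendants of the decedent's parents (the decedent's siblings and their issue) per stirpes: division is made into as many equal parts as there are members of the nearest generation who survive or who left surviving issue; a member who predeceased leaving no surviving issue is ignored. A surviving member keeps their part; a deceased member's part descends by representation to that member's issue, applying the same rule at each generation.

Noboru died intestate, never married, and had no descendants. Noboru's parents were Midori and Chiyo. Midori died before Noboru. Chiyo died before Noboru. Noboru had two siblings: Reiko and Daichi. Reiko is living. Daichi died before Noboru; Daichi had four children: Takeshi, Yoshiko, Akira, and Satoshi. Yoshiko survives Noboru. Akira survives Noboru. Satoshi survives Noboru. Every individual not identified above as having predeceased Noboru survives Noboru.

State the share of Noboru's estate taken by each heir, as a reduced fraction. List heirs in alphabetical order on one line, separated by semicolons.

Akira 1/8; Reiko 1/2; Satoshi 1/8; Takeshi 1/8; Yoshiko 1/8

Neither parent survives and there are no descendants, so the estate passes to Noboru's siblings and their issue per stirpes.
The estate is divided into 2 equal shares of 1/2 among Reiko, Daichi.
Reiko is living and takes 1/2.
Daichi predeceased; the 1/2 allotted to Daichi's branch passes to Daichi's issue by representation.
The 1/2 is divided into 4 equal shares of 1/8 among Takeshi, Yoshiko, Akira, Satoshi.
Takeshi is living and takes 1/8.
Yoshiko is living and takes 1/8.
Akira is living and takes 1/8.
Satoshi is living and takes 1/8.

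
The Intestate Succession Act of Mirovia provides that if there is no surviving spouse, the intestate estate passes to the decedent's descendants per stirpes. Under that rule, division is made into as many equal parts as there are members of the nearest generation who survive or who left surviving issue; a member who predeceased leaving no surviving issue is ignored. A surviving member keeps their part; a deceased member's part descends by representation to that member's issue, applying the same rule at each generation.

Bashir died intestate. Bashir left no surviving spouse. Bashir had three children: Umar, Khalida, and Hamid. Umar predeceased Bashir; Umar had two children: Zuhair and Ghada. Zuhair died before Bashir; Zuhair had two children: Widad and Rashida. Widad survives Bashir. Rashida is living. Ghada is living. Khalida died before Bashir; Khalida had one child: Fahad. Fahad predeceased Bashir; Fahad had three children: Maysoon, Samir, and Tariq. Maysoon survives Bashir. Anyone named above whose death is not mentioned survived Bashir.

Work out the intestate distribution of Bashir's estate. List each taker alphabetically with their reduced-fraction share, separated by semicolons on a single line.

There is no surviving spouse, so the entire estate passes to Bashir's descendants per stirpes.
The estate is divided into 3 equal shares of 1/3 among Umar, Khalida, Hamid.
Umar predeceased; the 1/3 allotted to Umar's branch passes to Umar's issue by representation.
The 1/3 is divided into 2 equal shares of 1/6 among Zuhair, Ghada.
Zuhair predeceased; the 1/6 allotted to Zuhair's branch passes to Zuhair's issue by representation.
The 1/6 is divided into 2 equal shares of 1/12 among Widad, Rashida.
Widad is living and takes 1/12.
Rashida is living and takes 1/12.
Ghada is living and takes 1/6.
Khalida predeceased; the 1/3 allotted to Khalida's branch passes to Khalida's issue by representation.
Fahad's line is the sole branch at this level, so the full 1/3 passes to Fahad's issue by representation.
The 1/3 is divided into 3 equal shares of 1/9 among Maysoon, Samir, Tariq.
Maysoon is living and takes 1/9.
Samir is living and takes 1/9.
Tariq is living and takes 1/9.
Hamid is living and takes 1/3.

Ghada 1/6; Hamid 1/3; Maysoon 1/9; Rashida 1/12; Samir 1/9; Tariq 1/9; Widad 1/12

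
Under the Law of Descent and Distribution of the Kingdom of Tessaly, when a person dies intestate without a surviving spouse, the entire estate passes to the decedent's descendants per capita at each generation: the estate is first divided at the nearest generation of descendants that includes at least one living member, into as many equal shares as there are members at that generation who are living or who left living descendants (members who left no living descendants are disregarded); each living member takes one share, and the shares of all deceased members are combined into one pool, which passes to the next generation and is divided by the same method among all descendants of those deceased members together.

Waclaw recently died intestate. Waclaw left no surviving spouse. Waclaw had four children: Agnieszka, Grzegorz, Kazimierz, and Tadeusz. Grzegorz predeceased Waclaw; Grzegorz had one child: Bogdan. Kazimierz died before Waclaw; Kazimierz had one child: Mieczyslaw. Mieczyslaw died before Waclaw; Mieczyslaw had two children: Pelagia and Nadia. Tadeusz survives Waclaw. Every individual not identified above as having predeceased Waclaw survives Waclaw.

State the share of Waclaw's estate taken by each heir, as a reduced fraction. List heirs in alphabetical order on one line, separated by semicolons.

Agnieszka 1/4; Bogdan 1/4; Nadia 1/8; Pelagia 1/8; Tadeusz 1/4

There is no surviving spouse, so the entire estate passes to Waclaw's descendants per capita at each generation.
At generation 1 (Agnieszka, Grzegorz, Kazimierz, Tadeusz) there are 4 shares of (1)/4 = 1/4 each.
Living: Agnieszka and Tadeusz — each takes 1/4.
Deceased: Grzegorz and Kazimierz. Their combined 1/2 is pooled and carried to generation 2.
At generation 2 (Bogdan, Mieczyslaw) there are 2 shares of (1/2)/2 = 1/4 each.
Living: Bogdan — each takes 1/4.
Deceased: Mieczyslaw. That 1/4 share is carried to generation 3.
At generation 3 (Pelagia, Nadia) there are 2 shares of (1/4)/2 = 1/8 each.
Living: Pelagia and Nadia — each takes 1/8.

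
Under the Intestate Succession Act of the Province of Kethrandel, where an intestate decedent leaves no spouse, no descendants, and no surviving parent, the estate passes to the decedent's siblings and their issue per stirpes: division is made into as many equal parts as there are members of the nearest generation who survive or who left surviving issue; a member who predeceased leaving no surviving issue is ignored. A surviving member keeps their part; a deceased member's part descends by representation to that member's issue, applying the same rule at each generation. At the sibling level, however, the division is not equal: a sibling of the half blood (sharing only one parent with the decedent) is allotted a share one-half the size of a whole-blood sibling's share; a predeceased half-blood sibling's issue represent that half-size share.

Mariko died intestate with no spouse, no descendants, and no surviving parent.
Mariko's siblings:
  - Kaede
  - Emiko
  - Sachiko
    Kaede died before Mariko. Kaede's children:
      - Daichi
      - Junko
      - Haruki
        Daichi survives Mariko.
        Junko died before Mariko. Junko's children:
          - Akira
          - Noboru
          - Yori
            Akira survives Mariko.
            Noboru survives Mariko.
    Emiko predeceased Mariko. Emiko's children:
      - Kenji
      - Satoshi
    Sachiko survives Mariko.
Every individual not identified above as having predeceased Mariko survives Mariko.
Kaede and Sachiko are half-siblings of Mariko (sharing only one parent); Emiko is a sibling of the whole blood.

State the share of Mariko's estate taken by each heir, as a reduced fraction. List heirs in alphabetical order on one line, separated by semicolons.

No spouse, descendants, or parent survives, so the estate passes to Mariko's siblings per stirpes.
Half-blood siblings count for one-half the weight of whole-blood siblings at the initial division.
Dividing 1 in proportion to weights (total weight 2): Kaede (weight 1/2) → 1/4; Emiko (weight 1) → 1/2; Sachiko (weight 1/2) → 1/4.
Kaede predeceased; the 1/4 allotted to Kaede's branch passes to Kaede's issue by representation.
The 1/4 is divided into 3 equal shares of 1/12 among Daichi, Junko, Haruki.
Daichi is living and takes 1/12.
Junko predeceased; the 1/12 allotted to Junko's branch passes to Junko's issue by representation.
The 1/12 is divided into 3 equal shares of 1/36 among Akira, Noboru, Yori.
Akira is living and takes 1/36.
Noboru is living and takes 1/36.
Yori is living and takes 1/36.
Haruki is living and takes 1/12.
Emiko predeceased; the 1/2 allotted to Emiko's branch passes to Emiko's issue by representation.
The 1/2 is divided into 2 equal shares of 1/4 among Kenji, Satoshi.
Kenji is living and takes 1/4.
Satoshi is living and takes 1/4.
Sachiko is living and takes 1/4.

Akira 1/36; Daichi 1/12; Haruki 1/12; Kenji 1/4; Noboru 1/36; Sachiko 1/4; Satoshi 1/4; Yori 1/36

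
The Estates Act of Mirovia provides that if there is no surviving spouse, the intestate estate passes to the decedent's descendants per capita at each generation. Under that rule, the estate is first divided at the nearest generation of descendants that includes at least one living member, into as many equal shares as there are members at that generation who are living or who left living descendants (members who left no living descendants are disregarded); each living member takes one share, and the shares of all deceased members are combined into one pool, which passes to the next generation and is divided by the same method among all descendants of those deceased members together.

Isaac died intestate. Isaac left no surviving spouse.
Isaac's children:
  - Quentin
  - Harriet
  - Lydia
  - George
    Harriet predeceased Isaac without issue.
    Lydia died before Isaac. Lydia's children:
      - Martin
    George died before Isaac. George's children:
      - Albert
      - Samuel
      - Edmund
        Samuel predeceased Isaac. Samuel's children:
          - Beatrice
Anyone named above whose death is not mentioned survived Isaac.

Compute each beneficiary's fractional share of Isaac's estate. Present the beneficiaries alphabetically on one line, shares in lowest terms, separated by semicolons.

There is no surviving spouse, so the entire estate passes to Isaac's descendants per capita at each generation.
At generation 1 (Quentin, Lydia, George) there are 3 shares of (1)/3 = 1/3 each.
Living: Quentin — each takes 1/3.
Deceased: Lydia and George. Their combined 2/3 is pooled and carried to generation 2.
At generation 2 (Martin, Albert, Samuel, Edmund) there are 4 shares of (2/3)/4 = 1/6 each.
Living: Martin, Albert, and Edmund — each takes 1/6.
Deceased: Samuel. That 1/6 share is carried to generation 3.
At generation 3 (Beatrice) there are 1 shares of (1/6)/1 = 1/6 each.
Living: Beatrice — each takes 1/6.

Albert 1/6; Beatrice 1/6; Edmund 1/6; Martin 1/6; Quentin 1/3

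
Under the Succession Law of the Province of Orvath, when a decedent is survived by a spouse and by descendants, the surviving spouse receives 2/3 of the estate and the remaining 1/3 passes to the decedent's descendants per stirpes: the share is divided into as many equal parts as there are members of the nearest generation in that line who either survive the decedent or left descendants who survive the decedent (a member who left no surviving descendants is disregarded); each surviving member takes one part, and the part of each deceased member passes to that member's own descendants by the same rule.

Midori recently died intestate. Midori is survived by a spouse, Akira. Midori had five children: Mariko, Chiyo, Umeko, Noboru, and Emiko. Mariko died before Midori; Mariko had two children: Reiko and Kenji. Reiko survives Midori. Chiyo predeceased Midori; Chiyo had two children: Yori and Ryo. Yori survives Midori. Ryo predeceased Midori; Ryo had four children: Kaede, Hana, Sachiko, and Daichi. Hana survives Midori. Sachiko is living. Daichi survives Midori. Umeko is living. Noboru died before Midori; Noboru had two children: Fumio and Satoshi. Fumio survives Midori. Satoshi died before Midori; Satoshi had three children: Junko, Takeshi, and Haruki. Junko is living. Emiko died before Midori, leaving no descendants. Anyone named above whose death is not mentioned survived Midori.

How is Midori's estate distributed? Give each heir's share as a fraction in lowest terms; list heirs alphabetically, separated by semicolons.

Akira, as surviving spouse, takes 2/3.
The remaining 1/3 passes to Midori's descendants per stirpes.
Emiko left no surviving issue, so that branch lapses and is disregarded.
The 1/3 is divided into 4 equal shares of 1/12 among Mariko, Chiyo, Umeko, Noboru.
Mariko predeceased; the 1/12 allotted to Mariko's branch passes to Mariko's issue by representation.
The 1/12 is divided into 2 equal shares of 1/24 among Reiko, Kenji.
Reiko is living and takes 1/24.
Kenji is living and takes 1/24.
Chiyo predeceased; the 1/12 allotted to Chiyo's branch passes to Chiyo's issue by representation.
The 1/12 is divided into 2 equal shares of 1/24 among Yori, Ryo.
Yori is living and takes 1/24.
Ryo predeceased; the 1/24 allotted to Ryo's branch passes to Ryo's issue by representation.
The 1/24 is divided into 4 equal shares of 1/96 among Kaede, Hana, Sachiko, Daichi.
Kaede is living and takes 1/96.
Hana is living and takes 1/96.
Sachiko is living and takes 1/96.
Daichi is living and takes 1/96.
Umeko is living and takes 1/12.
Noboru predeceased; the 1/12 allotted to Noboru's branch passes to Noboru's issue by representation.
The 1/12 is divided into 2 equal shares of 1/24 among Fumio, Satoshi.
Fumio is living and takes 1/24.
Satoshi predeceased; the 1/24 allotted to Satoshi's branch passes to Satoshi's issue by representation.
The 1/24 is divided into 3 equal shares of 1/72 among Junko, Takeshi, Haruki.
Junko is living and takes 1/72.
Takeshi is living and takes 1/72.
Haruki is living and takes 1/72.

Akira 2/3; Daichi 1/96; Fumio 1/24; Hana 1/96; Haruki 1/72; Junko 1/72; Kaede 1/96; Kenji 1/24; Reiko 1/24; Sachiko 1/96; Takeshi 1/72; Umeko 1/12; Yori 1/24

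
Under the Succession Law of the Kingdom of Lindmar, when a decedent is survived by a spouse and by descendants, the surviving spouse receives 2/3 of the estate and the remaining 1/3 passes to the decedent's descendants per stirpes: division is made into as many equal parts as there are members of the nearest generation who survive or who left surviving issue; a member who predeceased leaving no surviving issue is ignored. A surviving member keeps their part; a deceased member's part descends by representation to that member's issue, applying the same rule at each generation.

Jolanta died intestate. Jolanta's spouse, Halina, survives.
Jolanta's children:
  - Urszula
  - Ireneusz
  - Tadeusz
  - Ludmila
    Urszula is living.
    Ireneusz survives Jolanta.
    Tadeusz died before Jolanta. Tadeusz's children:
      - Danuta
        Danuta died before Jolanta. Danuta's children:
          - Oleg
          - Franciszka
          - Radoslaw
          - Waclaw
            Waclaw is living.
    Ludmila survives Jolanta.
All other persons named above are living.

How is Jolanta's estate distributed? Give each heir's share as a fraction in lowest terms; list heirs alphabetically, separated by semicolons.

Halina, as surviving spouse, takes 2/3.
The remaining 1/3 passes to Jolanta's descendants per stirpes.
The 1/3 is divided into 4 equal shares of 1/12 among Urszula, Ireneusz, Tadeusz, Ludmila.
Urszula is living and takes 1/12.
Ireneusz is living and takes 1/12.
Tadeusz predeceased; the 1/12 allotted to Tadeusz's branch passes to Tadeusz's issue by representation.
Danuta's line is the sole branch at this level, so the full 1/12 passes to Danuta's issue by representation.
The 1/12 is divided into 4 equal shares of 1/48 among Oleg, Franciszka, Radoslaw, Waclaw.
Oleg is living and takes 1/48.
Franciszka is living and takes 1/48.
Radoslaw is living and takes 1/48.
Waclaw is living and takes 1/48.
Ludmila is living and takes 1/12.

Franciszka 1/48; Halina 2/3; Ireneusz 1/12; Ludmila 1/12; Oleg 1/48; Radoslaw 1/48; Urszula 1/12; Waclaw 1/48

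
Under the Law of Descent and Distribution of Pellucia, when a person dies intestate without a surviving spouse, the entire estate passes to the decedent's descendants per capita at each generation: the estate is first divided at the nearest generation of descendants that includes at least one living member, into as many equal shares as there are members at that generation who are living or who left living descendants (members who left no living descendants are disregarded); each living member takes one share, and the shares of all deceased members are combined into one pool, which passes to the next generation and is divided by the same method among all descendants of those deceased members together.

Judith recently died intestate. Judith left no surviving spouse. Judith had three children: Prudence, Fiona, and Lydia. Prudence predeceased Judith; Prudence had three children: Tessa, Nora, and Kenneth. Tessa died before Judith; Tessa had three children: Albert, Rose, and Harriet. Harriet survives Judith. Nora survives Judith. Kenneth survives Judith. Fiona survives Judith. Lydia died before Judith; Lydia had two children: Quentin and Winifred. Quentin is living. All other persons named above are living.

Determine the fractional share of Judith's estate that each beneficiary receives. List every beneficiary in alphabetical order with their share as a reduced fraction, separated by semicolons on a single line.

There is no surviving spouse, so the entire estate passes to Judith's descendants per capita at each generation.
At generation 1 (Prudence, Fiona, Lydia) there are 3 shares of (1)/3 = 1/3 each.
Living: Fiona — each takes 1/3.
Deceased: Prudence and Lydia. Their combined 2/3 is pooled and carried to generation 2.
At generation 2 (Tessa, Nora, Kenneth, Quentin, Winifred) there are 5 shares of (2/3)/5 = 2/15 each.
Living: Nora, Kenneth, Quentin, and Winifred — each takes 2/15.
Deceased: Tessa. That 2/15 share is carried to generation 3.
At generation 3 (Albert, Rose, Harriet) there are 3 shares of (2/15)/3 = 2/45 each.
Living: Albert, Rose, and Harriet — each takes 2/45.

Albert 2/45; Fiona 1/3; Harriet 2/45; Kenneth 2/15; Nora 2/15; Quentin 2/15; Rose 2/45; Winifred 2/15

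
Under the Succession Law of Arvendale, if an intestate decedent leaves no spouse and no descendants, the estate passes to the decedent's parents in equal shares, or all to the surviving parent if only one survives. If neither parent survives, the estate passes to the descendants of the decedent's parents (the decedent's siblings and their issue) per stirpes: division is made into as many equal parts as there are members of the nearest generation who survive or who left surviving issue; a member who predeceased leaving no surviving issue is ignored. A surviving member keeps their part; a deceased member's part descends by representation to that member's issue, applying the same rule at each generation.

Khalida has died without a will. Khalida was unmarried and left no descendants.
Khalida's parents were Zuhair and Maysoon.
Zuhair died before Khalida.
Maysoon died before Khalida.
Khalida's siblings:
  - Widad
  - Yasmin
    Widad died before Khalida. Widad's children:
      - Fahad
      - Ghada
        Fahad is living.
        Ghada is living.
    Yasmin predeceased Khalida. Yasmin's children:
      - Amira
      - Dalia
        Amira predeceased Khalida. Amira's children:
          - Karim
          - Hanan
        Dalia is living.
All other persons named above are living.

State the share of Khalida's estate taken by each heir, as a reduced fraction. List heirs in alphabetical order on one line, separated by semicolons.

Dalia 1/4; Fahad 1/4; Ghada 1/4; Hanan 1/8; Karim 1/8

Neither parent survives and there are no descendants, so the estate passes to Khalida's siblings and their issue per stirpes.
The estate is divided into 2 equal shares of 1/2 among Widad, Yasmin.
Widad predeceased; the 1/2 allotted to Widad's branch passes to Widad's issue by representation.
The 1/2 is divided into 2 equal shares of 1/4 among Fahad, Ghada.
Fahad is living and takes 1/4.
Ghada is living and takes 1/4.
Yasmin predeceased; the 1/2 allotted to Yasmin's branch passes to Yasmin's issue by representation.
The 1/2 is divided into 2 equal shares of 1/4 among Amira, Dalia.
Amira predeceased; the 1/4 allotted to Amira's branch passes to Amira's issue by representation.
The 1/4 is divided into 2 equal shares of 1/8 among Karim, Hanan.
Karim is living and takes 1/8.
Hanan is living and takes 1/8.
Dalia is living and takes 1/4.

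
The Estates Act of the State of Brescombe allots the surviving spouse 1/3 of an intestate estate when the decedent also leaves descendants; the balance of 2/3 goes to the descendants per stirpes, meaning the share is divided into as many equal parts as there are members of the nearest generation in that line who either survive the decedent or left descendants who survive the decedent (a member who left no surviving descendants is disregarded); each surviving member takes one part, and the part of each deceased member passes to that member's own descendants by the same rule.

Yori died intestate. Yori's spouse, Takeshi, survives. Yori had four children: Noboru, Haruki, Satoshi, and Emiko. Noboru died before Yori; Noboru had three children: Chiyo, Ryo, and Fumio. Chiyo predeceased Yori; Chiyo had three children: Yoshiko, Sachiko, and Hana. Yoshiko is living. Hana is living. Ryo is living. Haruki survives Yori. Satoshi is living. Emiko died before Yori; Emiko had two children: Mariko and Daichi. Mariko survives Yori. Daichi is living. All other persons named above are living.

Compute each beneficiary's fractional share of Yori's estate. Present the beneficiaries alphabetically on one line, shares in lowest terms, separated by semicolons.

Takeshi, as surviving spouse, takes 1/3.
The remaining 2/3 passes to Yori's descendants per stirpes.
The 2/3 is divided into 4 equal shares of 1/6 among Noboru, Haruki, Satoshi, Emiko.
Noboru predeceased; the 1/6 allotted to Noboru's branch passes to Noboru's issue by representation.
The 1/6 is divided into 3 equal shares of 1/18 among Chiyo, Ryo, Fumio.
Chiyo predeceased; the 1/18 allotted to Chiyo's branch passes to Chiyo's issue by representation.
The 1/18 is divided into 3 equal shares of 1/54 among Yoshiko, Sachiko, Hana.
Yoshiko is living and takes 1/54.
Sachiko is living and takes 1/54.
Hana is living and takes 1/54.
Ryo is living and takes 1/18.
Fumio is living and takes 1/18.
Haruki is living and takes 1/6.
Satoshi is living and takes 1/6.
Emiko predeceased; the 1/6 allotted to Emiko's branch passes to Emiko's issue by representation.
The 1/6 is divided into 2 equal shares of 1/12 among Mariko, Daichi.
Mariko is living and takes 1/12.
Daichi is living and takes 1/12.

Daichi 1/12; Fumio 1/18; Hana 1/54; Haruki 1/6; Mariko 1/12; Ryo 1/18; Sachiko 1/54; Satoshi 1/6; Takeshi 1/3; Yoshiko 1/54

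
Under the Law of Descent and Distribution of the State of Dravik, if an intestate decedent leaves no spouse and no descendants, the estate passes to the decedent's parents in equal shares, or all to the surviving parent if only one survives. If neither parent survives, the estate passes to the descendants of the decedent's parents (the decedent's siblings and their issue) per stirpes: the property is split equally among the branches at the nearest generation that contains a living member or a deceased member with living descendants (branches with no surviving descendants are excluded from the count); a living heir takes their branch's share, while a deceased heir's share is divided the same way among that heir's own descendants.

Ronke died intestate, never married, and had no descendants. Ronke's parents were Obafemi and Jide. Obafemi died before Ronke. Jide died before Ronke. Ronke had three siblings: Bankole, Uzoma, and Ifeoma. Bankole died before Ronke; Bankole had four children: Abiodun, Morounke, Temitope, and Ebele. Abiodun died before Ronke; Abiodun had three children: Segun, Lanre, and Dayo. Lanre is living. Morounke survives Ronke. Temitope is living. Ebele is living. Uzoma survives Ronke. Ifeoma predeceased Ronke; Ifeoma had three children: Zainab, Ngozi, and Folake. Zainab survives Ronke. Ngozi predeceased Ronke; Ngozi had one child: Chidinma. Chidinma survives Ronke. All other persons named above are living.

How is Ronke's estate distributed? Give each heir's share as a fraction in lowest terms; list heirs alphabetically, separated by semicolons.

Chidinma 1/9; Dayo 1/36; Ebele 1/12; Folake 1/9; Lanre 1/36; Morounke 1/12; Segun 1/36; Temitope 1/12; Uzoma 1/3; Zainab 1/9

Neither parent survives and there are no descendants, so the estate passes to Ronke's siblings and their issue per stirpes.
The estate is divided into 3 equal shares of 1/3 among Bankole, Uzoma, Ifeoma.
Bankole predeceased; the 1/3 allotted to Bankole's branch passes to Bankole's issue by representation.
The 1/3 is divided into 4 equal shares of 1/12 among Abiodun, Morounke, Temitope, Ebele.
Abiodun predeceased; the 1/12 allotted to Abiodun's branch passes to Abiodun's issue by representation.
The 1/12 is divided into 3 equal shares of 1/36 among Segun, Lanre, Dayo.
Segun is living and takes 1/36.
Lanre is living and takes 1/36.
Dayo is living and takes 1/36.
Morounke is living and takes 1/12.
Temitope is living and takes 1/12.
Ebele is living and takes 1/12.
Uzoma is living and takes 1/3.
Ifeoma predeceased; the 1/3 allotted to Ifeoma's branch passes to Ifeoma's issue by representation.
The 1/3 is divided into 3 equal shares of 1/9 among Zainab, Ngozi, Folake.
Zainab is living and takes 1/9.
Ngozi predeceased; the 1/9 allotted to Ngozi's branch passes to Ngozi's issue by representation.
Chidinma is the sole taker at this level and receives the full 1/9.
Folake is living and takes 1/9.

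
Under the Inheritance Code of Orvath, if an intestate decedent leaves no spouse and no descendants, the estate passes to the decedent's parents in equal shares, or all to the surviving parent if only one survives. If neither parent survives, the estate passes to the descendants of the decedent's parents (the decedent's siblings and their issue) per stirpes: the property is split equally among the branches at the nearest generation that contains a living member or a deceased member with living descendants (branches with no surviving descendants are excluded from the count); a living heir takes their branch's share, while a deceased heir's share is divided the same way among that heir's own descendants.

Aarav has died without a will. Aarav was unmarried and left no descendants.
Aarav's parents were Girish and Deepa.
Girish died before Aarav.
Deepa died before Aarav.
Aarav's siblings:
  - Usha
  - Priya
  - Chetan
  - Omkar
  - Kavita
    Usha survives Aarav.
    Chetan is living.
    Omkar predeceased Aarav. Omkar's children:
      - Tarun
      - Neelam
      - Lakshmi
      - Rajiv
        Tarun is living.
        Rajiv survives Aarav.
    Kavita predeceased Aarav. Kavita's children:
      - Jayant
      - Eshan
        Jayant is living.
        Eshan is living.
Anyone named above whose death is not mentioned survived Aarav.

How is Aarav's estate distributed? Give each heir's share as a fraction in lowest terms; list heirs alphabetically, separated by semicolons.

Chetan 1/5; Eshan 1/10; Jayant 1/10; Lakshmi 1/20; Neelam 1/20; Priya 1/5; Rajiv 1/20; Tarun 1/20; Usha 1/5

Neither parent survives and there are no descendants, so the estate passes to Aarav's siblings and their issue per stirpes.
The estate is divided into 5 equal shares of 1/5 among Usha, Priya, Chetan, Omkar, Kavita.
Usha is living and takes 1/5.
Priya is living and takes 1/5.
Chetan is living and takes 1/5.
Omkar predeceased; the 1/5 allotted to Omkar's branch passes to Omkar's issue by representation.
The 1/5 is divided into 4 equal shares of 1/20 among Tarun, Neelam, Lakshmi, Rajiv.
Tarun is living and takes 1/20.
Neelam is living and takes 1/20.
Lakshmi is living and takes 1/20.
Rajiv is living and takes 1/20.
Kavita predeceased; the 1/5 allotted to Kavita's branch passes to Kavita's issue by representation.
The 1/5 is divided into 2 equal shares of 1/10 among Jayant, Eshan.
Jayant is living and takes 1/10.
Eshan is living and takes 1/10.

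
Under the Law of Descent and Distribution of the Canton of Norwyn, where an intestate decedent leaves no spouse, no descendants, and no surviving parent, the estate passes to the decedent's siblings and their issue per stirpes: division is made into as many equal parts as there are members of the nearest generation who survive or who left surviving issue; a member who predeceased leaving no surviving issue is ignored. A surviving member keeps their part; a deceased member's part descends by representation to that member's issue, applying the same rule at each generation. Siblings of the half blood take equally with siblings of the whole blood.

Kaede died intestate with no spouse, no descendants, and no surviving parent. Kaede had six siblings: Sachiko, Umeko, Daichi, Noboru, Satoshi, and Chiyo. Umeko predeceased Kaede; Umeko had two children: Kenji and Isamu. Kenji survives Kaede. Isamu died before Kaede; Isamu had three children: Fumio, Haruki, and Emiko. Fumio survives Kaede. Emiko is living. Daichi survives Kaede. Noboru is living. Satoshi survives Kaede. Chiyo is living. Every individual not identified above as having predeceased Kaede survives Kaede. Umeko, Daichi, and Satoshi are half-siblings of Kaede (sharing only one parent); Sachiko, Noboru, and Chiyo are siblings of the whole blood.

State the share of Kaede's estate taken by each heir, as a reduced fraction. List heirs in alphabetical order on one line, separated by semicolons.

Chiyo 1/6; Daichi 1/6; Emiko 1/36; Fumio 1/36; Haruki 1/36; Kenji 1/12; Noboru 1/6; Sachiko 1/6; Satoshi 1/6

No spouse, descendants, or parent survives, so the estate passes to Kaede's siblings per stirpes.
Half-blood and whole-blood siblings take equally under the stated rule.
The estate is divided into 6 equal shares of 1/6 among Sachiko, Umeko, Daichi, Noboru, Satoshi, Chiyo.
Sachiko is living and takes 1/6.
Umeko predeceased; the 1/6 allotted to Umeko's branch passes to Umeko's issue by representation.
The 1/6 is divided into 2 equal shares of 1/12 among Kenji, Isamu.
Kenji is living and takes 1/12.
Isamu predeceased; the 1/12 allotted to Isamu's branch passes to Isamu's issue by representation.
The 1/12 is divided into 3 equal shares of 1/36 among Fumio, Haruki, Emiko.
Fumio is living and takes 1/36.
Haruki is living and takes 1/36.
Emiko is living and takes 1/36.
Daichi is living and takes 1/6.
Noboru is living and takes 1/6.
Satoshi is living and takes 1/6.
Chiyo is living and takes 1/6.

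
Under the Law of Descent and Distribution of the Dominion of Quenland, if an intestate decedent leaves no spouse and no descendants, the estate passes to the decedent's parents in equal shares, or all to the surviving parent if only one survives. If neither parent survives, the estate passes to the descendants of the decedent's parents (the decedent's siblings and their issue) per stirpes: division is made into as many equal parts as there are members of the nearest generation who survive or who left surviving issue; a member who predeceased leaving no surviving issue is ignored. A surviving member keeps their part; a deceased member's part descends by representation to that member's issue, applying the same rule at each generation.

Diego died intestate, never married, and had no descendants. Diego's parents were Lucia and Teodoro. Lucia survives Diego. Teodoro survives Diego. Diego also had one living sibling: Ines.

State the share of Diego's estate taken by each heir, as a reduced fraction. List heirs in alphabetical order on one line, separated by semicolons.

Both parents survive, so Lucia and Teodoro each take 1/2. The siblings take nothing because a surviving parent has priority.

Lucia 1/2; Teodoro 1/2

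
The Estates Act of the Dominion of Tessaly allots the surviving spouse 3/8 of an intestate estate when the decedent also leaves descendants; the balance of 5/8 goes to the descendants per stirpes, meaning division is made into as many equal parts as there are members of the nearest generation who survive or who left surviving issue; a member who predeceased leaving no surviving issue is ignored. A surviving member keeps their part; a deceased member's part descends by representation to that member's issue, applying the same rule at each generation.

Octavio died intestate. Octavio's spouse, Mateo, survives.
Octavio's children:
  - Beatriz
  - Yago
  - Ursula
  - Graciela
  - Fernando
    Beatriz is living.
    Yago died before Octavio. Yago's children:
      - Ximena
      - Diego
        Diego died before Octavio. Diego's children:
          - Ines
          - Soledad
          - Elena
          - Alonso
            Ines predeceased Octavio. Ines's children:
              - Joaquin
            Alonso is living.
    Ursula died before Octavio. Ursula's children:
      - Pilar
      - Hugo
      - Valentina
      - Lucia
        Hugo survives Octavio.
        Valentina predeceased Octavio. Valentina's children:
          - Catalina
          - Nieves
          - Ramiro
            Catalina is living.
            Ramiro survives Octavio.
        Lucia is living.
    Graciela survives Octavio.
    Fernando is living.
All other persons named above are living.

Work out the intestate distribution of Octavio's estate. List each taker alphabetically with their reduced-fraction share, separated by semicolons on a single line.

Alonso 1/64; Beatriz 1/8; Catalina 1/96; Elena 1/64; Fernando 1/8; Graciela 1/8; Hugo 1/32; Joaquin 1/64; Lucia 1/32; Mateo 3/8; Nieves 1/96; Pilar 1/32; Ramiro 1/96; Soledad 1/64; Ximena 1/16

Mateo, as surviving spouse, takes 3/8.
The remaining 5/8 passes to Octavio's descendants per stirpes.
The 5/8 is divided into 5 equal shares of 1/8 among Beatriz, Yago, Ursula, Graciela, Fernando.
Beatriz is living and takes 1/8.
Yago predeceased; the 1/8 allotted to Yago's branch passes to Yago's issue by representation.
The 1/8 is divided into 2 equal shares of 1/16 among Ximena, Diego.
Ximena is living and takes 1/16.
Diego predeceased; the 1/16 allotted to Diego's branch passes to Diego's issue by representation.
The 1/16 is divided into 4 equal shares of 1/64 among Ines, Soledad, Elena, Alonso.
Ines predeceased; the 1/64 allotted to Ines's branch passes to Ines's issue by representation.
Joaquin is the sole taker at this level and receives the full 1/64.
Soledad is living and takes 1/64.
Elena is living and takes 1/64.
Alonso is living and takes 1/64.
Ursula predeceased; the 1/8 allotted to Ursula's branch passes to Ursula's issue by representation.
The 1/8 is divided into 4 equal shares of 1/32 among Pilar, Hugo, Valentina, Lucia.
Pilar is living and takes 1/32.
Hugo is living and takes 1/32.
Valentina predeceased; the 1/32 allotted to Valentina's branch passes to Valentina's issue by representation.
The 1/32 is divided into 3 equal shares of 1/96 among Catalina, Nieves, Ramiro.
Catalina is living and takes 1/96.
Nieves is living and takes 1/96.
Ramiro is living and takes 1/96.
Lucia is living and takes 1/32.
Graciela is living and takes 1/8.
Fernando is living and takes 1/8.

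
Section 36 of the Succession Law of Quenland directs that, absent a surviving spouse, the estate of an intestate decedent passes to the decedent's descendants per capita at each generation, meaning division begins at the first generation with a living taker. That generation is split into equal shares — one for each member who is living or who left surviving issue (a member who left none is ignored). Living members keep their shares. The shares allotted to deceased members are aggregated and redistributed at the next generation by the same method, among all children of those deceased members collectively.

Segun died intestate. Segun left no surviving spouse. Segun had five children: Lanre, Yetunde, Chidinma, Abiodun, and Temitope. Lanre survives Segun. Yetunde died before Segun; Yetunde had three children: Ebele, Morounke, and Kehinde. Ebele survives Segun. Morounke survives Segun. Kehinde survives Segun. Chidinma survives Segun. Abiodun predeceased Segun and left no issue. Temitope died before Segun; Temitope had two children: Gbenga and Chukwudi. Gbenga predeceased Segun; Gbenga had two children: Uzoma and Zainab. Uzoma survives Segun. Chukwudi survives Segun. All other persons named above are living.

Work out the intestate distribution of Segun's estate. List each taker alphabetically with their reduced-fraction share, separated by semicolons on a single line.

There is no surviving spouse, so the entire estate passes to Segun's descendants per capita at each generation.
At generation 1 (Lanre, Yetunde, Chidinma, Temitope) there are 4 shares of (1)/4 = 1/4 each.
Living: Lanre and Chidinma — each takes 1/4.
Deceased: Yetunde and Temitope. Their combined 1/2 is pooled and carried to generation 2.
At generation 2 (Ebele, Morounke, Kehinde, Gbenga, Chukwudi) there are 5 shares of (1/2)/5 = 1/10 each.
Living: Ebele, Morounke, Kehinde, and Chukwudi — each takes 1/10.
Deceased: Gbenga. That 1/10 share is carried to generation 3.
At generation 3 (Uzoma, Zainab) there are 2 shares of (1/10)/2 = 1/20 each.
Living: Uzoma and Zainab — each takes 1/20.

Chidinma 1/4; Chukwudi 1/10; Ebele 1/10; Kehinde 1/10; Lanre 1/4; Morounke 1/10; Uzoma 1/20; Zainab 1/20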